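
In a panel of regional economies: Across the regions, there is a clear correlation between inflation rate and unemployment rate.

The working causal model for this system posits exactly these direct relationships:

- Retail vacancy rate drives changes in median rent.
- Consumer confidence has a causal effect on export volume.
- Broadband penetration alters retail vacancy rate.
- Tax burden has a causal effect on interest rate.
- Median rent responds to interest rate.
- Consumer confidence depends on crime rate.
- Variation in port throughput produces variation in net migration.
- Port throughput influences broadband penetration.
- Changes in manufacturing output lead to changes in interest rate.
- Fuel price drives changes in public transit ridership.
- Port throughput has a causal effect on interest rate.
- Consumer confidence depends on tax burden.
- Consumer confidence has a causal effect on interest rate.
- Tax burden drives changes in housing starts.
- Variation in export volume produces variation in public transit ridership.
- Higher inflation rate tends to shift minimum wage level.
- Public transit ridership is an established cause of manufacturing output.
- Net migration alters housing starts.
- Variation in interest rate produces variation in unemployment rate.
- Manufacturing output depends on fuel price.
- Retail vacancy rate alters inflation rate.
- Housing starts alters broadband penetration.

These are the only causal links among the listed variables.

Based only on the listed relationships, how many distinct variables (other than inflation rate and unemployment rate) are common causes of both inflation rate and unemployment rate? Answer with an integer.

The common causes are: port throughput (to inflation rate via port throughput → broadband penetration → retail vacancy rate → inflation rate; to unemployment rate via port throughput → interest rate → unemployment rate); tax burden (to inflation rate via tax burden → housing starts → broadband penetration → retail vacancy rate → inflation rate; to unemployment rate via tax burden → interest rate → unemployment rate).
Every other variable lacks a causal path to at least one of inflation rate and unemployment rate.

2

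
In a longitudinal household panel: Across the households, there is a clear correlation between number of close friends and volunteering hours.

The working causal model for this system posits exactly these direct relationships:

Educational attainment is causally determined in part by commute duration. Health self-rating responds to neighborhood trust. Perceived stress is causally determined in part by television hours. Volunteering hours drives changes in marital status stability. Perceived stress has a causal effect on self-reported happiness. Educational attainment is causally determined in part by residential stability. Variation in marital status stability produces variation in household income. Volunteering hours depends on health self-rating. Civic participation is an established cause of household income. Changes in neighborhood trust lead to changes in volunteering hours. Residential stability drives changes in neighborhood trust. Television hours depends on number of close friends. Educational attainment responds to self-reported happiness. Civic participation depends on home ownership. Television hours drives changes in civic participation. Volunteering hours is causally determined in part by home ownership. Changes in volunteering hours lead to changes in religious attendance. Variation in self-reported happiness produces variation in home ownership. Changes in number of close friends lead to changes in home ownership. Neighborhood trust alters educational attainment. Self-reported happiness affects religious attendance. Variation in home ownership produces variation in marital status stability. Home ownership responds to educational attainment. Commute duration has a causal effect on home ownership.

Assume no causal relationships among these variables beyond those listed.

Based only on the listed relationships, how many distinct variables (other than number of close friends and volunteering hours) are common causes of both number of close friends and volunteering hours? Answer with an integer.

0

No listed variable has a causal path to both number of close friends and volunteering hours, so there are no common causes.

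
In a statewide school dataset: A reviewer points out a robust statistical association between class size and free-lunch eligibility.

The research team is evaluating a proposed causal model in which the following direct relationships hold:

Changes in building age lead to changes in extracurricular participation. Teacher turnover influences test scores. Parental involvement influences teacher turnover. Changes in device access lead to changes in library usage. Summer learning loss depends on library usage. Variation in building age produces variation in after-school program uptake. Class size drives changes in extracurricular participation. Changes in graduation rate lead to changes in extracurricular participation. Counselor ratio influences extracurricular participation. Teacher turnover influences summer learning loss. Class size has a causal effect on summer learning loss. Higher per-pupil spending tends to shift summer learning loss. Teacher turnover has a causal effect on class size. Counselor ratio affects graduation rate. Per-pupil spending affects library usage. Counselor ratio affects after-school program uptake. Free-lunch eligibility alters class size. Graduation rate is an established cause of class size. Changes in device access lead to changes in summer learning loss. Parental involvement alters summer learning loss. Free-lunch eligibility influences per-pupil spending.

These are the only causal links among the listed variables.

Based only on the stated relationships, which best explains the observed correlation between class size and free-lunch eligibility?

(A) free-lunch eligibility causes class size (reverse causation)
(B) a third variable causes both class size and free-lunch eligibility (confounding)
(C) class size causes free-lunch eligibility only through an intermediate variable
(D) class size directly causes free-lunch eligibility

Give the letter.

A

The stated link runs free-lunch eligibility → class size; class size has no causal path to free-lunch eligibility. No variable causes both, so confounding is ruled out. The correlation reflects reverse causation.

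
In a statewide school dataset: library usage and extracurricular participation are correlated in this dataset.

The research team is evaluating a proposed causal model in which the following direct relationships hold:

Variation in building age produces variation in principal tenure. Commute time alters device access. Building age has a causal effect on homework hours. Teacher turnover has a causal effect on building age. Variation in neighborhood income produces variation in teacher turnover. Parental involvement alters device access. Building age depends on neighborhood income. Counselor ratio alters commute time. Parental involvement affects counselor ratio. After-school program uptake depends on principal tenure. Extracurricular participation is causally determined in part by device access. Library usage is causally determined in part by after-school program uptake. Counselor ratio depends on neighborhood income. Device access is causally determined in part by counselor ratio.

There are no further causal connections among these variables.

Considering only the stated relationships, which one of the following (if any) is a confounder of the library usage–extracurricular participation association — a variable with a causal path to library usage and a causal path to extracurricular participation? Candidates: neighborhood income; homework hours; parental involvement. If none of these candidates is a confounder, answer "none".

Neighborhood income causes library usage (neighborhood income → building age → principal tenure → after-school program uptake → library usage) and also causes extracurricular participation (neighborhood income → counselor ratio → device access → extracurricular participation); it is a common cause of both.
Each of the other candidates lacks a causal path to at least one of library usage and extracurricular participation, so they do not confound the relationship.

neighborhood income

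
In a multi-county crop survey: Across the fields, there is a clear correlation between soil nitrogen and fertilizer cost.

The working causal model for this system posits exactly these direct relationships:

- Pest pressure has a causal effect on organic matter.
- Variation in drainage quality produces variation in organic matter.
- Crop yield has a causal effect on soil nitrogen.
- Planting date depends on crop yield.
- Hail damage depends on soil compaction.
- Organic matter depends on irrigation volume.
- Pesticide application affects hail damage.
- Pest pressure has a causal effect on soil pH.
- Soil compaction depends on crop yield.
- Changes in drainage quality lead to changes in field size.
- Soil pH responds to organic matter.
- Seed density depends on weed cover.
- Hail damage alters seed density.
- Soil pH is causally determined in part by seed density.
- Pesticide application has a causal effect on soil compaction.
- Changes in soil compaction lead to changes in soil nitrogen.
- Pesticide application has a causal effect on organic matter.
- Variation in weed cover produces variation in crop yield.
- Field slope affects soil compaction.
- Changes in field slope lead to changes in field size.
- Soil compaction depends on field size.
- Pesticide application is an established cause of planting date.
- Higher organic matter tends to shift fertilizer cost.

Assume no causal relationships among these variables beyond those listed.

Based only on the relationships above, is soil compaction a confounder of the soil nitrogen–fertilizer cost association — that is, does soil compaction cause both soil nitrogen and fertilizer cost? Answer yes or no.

no

Soil compaction has no stated causal path to fertilizer cost. A confounder must cause both variables, so soil compaction does not qualify.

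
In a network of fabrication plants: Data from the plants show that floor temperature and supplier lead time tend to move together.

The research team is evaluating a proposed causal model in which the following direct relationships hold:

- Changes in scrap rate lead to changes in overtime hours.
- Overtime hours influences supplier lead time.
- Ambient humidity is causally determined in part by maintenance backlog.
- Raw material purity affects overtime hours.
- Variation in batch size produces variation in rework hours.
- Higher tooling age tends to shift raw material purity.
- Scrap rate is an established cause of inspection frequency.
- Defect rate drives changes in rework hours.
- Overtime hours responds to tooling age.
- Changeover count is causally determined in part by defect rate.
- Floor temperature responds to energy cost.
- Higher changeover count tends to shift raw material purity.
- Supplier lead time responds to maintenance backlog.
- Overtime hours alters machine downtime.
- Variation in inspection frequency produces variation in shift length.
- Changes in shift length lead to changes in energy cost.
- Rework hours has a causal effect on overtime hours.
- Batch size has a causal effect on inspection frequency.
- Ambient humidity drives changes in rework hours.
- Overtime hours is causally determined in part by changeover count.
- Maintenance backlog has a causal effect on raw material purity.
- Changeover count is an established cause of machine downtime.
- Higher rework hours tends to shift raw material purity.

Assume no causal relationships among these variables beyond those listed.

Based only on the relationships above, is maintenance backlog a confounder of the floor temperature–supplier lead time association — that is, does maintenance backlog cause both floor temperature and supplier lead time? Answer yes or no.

Maintenance backlog has no stated causal path to floor temperature. A confounder must cause both variables, so maintenance backlog does not qualify.

no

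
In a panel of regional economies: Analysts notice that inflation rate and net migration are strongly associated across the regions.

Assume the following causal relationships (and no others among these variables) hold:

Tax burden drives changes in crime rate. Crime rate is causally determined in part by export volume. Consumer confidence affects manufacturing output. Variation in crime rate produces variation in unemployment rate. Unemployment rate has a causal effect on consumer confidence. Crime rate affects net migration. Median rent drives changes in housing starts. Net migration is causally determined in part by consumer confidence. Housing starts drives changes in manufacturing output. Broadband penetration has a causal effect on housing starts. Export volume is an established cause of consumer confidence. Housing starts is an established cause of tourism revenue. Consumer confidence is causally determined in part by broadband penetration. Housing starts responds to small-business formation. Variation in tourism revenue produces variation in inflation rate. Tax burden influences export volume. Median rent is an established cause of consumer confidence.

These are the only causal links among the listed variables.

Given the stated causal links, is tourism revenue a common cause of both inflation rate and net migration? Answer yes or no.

no

Tourism revenue has no stated causal path to net migration. A confounder must cause both variables, so tourism revenue does not qualify.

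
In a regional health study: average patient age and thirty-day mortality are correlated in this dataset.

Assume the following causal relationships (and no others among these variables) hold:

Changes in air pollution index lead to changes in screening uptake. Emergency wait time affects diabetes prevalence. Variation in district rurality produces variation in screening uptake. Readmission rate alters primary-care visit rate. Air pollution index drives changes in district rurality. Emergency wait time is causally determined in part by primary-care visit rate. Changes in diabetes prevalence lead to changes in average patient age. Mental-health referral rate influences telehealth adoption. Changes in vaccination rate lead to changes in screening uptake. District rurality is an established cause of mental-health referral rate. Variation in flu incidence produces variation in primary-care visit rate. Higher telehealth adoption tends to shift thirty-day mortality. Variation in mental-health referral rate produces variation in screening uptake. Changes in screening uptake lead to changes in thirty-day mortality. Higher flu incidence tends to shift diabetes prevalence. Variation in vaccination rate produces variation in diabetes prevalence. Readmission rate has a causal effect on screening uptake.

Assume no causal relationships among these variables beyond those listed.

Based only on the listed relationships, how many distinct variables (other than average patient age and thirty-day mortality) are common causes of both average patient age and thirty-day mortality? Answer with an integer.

2

The common causes are: readmission rate (to average patient age via readmission rate → primary-care visit rate → emergency wait time → diabetes prevalence → average patient age; to thirty-day mortality via readmission rate → screening uptake → thirty-day mortality); vaccination rate (to average patient age via vaccination rate → diabetes prevalence → average patient age; to thirty-day mortality via vaccination rate → screening uptake → thirty-day mortality).
Every other variable lacks a causal path to at least one of average patient age and thirty-day mortality.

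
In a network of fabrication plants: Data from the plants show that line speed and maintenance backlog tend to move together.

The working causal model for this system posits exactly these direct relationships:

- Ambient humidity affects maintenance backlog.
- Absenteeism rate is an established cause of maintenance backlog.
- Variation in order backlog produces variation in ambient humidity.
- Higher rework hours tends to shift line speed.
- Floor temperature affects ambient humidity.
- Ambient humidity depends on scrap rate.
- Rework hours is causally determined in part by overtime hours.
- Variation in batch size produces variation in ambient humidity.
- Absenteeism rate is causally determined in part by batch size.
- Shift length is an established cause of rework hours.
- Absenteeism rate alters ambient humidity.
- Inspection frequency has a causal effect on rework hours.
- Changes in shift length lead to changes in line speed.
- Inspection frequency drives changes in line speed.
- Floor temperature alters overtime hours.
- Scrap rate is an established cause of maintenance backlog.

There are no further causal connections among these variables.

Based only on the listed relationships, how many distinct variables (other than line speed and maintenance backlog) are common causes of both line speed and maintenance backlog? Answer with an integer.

The common causes are: floor temperature (to line speed via floor temperature → overtime hours → rework hours → line speed; to maintenance backlog via floor temperature → ambient humidity → maintenance backlog).
Every other variable lacks a causal path to at least one of line speed and maintenance backlog.

1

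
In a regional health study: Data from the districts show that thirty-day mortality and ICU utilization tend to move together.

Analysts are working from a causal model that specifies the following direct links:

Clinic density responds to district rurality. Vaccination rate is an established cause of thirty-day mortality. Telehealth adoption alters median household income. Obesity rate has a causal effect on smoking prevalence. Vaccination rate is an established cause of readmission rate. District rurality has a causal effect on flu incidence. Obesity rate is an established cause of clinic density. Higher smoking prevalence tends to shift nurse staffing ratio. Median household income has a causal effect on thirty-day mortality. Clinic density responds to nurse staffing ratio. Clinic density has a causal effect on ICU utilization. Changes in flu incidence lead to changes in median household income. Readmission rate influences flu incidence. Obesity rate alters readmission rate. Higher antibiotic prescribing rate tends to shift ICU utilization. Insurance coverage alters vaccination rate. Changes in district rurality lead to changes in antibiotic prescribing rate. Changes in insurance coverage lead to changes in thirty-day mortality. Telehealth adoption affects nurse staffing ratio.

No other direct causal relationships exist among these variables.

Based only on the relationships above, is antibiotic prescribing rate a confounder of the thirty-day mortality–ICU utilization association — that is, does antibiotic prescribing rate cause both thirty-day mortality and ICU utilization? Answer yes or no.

no

Antibiotic prescribing rate has no stated causal path to thirty-day mortality. A confounder must cause both variables, so antibiotic prescribing rate does not qualify.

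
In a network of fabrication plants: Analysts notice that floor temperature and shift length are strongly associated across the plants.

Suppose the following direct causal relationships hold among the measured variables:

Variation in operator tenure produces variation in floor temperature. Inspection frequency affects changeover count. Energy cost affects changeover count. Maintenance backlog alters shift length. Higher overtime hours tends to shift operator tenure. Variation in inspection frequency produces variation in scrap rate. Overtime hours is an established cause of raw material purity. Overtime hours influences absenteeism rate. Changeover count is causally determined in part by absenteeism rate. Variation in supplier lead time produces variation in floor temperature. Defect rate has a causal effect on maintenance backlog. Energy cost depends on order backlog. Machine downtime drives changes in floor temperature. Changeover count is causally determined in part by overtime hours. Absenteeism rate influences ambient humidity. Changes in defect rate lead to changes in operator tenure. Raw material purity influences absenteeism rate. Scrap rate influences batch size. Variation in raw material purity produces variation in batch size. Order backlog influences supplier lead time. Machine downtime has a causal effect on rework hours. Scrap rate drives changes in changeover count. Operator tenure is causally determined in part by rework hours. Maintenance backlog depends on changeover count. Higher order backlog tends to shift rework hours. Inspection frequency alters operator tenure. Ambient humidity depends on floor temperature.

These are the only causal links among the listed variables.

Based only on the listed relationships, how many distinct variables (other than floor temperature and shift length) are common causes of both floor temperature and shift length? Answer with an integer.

The common causes are: defect rate (to floor temperature via defect rate → operator tenure → floor temperature; to shift length via defect rate → maintenance backlog → shift length); inspection frequency (to floor temperature via inspection frequency → operator tenure → floor temperature; to shift length via inspection frequency → changeover count → maintenance backlog → shift length); order backlog (to floor temperature via order backlog → supplier lead time → floor temperature; to shift length via order backlog → energy cost → changeover count → maintenance backlog → shift length); overtime hours (to floor temperature via overtime hours → operator tenure → floor temperature; to shift length via overtime hours → changeover count → maintenance backlog → shift length).
Every other variable lacks a causal path to at least one of floor temperature and shift length.

4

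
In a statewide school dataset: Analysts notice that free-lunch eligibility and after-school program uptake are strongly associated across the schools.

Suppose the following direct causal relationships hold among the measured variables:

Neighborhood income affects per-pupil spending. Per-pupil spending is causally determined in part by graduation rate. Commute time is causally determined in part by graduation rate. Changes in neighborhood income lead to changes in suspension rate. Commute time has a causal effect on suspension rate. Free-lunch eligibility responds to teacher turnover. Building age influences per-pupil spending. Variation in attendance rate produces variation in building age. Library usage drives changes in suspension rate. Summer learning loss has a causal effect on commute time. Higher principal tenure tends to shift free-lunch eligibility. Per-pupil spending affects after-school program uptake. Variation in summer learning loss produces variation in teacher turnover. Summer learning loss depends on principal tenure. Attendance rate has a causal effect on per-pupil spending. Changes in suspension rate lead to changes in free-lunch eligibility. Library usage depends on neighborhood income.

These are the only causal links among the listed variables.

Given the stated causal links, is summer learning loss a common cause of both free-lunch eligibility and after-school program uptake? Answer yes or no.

Summer learning loss has no stated causal path to after-school program uptake. A confounder must cause both variables, so summer learning loss does not qualify.

no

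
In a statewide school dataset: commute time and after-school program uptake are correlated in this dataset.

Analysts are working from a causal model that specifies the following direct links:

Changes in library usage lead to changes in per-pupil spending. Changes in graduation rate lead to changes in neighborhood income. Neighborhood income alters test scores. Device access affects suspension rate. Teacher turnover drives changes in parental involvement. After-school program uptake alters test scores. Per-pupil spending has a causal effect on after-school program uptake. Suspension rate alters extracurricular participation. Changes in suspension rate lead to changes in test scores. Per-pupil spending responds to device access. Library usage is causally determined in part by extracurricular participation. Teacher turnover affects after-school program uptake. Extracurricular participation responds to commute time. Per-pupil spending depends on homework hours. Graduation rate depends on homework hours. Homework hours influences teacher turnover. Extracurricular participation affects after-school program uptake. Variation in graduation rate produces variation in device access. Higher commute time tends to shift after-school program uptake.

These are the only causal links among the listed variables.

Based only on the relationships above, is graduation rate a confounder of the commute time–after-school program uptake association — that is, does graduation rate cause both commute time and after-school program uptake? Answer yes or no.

no

Graduation rate has no stated causal path to commute time. A confounder must cause both variables, so graduation rate does not qualify.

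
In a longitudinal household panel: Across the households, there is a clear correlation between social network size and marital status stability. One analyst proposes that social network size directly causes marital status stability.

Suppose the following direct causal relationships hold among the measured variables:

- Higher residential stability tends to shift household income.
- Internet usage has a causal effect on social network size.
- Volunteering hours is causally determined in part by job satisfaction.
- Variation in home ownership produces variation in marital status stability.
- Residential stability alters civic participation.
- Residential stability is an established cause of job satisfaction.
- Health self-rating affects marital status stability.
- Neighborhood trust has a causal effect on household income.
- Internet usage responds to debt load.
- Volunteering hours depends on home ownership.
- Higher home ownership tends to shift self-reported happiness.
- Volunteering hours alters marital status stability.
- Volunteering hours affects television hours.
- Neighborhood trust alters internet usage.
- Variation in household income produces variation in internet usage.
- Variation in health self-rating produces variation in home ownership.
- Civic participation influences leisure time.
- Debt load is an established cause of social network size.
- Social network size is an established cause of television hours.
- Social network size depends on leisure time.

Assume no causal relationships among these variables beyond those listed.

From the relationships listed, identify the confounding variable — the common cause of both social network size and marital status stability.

residential stability

Residential stability has a causal path to social network size (residential stability → civic participation → leisure time → social network size) and a separate causal path to marital status stability (residential stability → job satisfaction → volunteering hours → marital status stability), so it is a common cause of both.
No stated relationship gives social network size a causal route to marital status stability, so the correlation is explained by the shared upstream cause rather than a direct effect.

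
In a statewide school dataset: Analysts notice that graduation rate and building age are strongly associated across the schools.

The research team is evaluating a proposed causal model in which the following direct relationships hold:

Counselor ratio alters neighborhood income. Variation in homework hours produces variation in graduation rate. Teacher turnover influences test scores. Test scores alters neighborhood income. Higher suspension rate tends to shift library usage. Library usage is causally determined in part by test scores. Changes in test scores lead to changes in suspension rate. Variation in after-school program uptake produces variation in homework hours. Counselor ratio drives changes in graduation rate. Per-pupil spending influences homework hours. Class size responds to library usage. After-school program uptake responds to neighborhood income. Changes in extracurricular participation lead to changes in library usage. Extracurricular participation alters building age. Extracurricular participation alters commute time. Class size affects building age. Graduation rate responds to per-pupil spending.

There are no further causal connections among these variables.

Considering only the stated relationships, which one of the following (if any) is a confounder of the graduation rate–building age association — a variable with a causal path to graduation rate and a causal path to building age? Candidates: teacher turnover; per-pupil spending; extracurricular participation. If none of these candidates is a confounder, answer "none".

Teacher turnover causes graduation rate (teacher turnover → test scores → neighborhood income → after-school program uptake → homework hours → graduation rate) and also causes building age (teacher turnover → test scores → library usage → class size → building age); it is a common cause of both.
Each of the other candidates lacks a causal path to at least one of graduation rate and building age, so they do not confound the relationship.

teacher turnover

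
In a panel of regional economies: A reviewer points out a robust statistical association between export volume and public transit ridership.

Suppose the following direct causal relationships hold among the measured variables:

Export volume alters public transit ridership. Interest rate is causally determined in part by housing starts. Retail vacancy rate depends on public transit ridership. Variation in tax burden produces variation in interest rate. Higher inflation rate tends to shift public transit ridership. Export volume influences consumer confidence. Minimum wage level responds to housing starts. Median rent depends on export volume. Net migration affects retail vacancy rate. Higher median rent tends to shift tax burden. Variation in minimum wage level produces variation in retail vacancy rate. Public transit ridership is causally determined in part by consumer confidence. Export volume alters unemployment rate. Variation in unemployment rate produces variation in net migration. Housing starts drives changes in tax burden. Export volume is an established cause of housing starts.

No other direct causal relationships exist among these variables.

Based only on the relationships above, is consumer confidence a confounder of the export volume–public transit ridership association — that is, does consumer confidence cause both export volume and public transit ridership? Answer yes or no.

no

Consumer confidence has no stated causal path to export volume. A confounder must cause both variables, so consumer confidence does not qualify.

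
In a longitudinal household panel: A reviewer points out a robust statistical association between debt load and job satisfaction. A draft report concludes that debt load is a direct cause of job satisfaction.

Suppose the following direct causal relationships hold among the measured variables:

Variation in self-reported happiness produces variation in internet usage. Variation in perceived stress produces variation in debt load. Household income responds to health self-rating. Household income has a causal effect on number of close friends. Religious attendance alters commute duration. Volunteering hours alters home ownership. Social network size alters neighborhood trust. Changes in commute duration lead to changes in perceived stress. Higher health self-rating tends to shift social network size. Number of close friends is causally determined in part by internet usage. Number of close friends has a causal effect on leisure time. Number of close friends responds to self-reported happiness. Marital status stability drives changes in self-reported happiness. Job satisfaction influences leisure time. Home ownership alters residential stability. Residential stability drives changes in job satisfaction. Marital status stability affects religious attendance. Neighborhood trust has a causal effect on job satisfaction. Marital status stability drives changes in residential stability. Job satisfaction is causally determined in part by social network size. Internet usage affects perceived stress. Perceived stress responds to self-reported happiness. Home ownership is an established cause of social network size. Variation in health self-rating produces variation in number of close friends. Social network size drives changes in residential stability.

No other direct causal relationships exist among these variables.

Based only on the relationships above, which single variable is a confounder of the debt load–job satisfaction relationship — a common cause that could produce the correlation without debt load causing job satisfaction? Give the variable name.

Marital status stability has a causal path to debt load (marital status stability → self-reported happiness → perceived stress → debt load) and a separate causal path to job satisfaction (marital status stability → residential stability → job satisfaction), so it is a common cause of both.
No stated relationship gives debt load a causal route to job satisfaction, so the correlation is explained by the shared upstream cause rather than a direct effect.

marital status stability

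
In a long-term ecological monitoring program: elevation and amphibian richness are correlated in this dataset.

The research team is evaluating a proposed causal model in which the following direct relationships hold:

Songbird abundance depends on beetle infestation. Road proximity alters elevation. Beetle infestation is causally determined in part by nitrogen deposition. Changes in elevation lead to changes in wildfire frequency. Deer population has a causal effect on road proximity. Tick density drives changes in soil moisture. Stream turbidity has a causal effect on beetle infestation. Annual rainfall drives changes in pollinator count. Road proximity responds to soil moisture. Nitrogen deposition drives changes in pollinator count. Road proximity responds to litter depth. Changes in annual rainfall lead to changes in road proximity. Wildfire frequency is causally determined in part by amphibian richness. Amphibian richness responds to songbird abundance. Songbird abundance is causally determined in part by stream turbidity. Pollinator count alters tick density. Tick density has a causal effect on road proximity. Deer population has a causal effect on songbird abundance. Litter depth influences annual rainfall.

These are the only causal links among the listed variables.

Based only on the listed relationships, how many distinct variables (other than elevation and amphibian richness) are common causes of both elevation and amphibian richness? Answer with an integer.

The common causes are: deer population (to elevation via deer population → road proximity → elevation; to amphibian richness via deer population → songbird abundance → amphibian richness); nitrogen deposition (to elevation via nitrogen deposition → pollinator count → tick density → road proximity → elevation; to amphibian richness via nitrogen deposition → beetle infestation → songbird abundance → amphibian richness).
Every other variable lacks a causal path to at least one of elevation and amphibian richness.

2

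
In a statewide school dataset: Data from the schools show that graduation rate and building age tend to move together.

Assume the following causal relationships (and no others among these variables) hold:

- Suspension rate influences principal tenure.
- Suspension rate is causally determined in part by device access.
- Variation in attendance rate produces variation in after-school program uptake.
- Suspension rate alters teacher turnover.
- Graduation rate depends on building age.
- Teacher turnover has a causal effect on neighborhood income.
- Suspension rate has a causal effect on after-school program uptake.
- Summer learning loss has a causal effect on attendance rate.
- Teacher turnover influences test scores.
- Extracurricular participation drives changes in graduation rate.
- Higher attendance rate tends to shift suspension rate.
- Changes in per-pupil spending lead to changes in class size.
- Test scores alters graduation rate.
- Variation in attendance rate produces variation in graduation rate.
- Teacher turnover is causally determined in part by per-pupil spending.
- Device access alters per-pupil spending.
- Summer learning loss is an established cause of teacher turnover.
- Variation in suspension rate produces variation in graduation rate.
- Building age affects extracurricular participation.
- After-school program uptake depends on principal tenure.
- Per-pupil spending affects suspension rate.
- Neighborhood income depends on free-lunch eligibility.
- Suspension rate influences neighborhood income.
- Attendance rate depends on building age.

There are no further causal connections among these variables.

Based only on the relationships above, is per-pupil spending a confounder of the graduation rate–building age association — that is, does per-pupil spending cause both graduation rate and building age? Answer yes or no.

no

Per-pupil spending has no stated causal path to building age. A confounder must cause both variables, so per-pupil spending does not qualify.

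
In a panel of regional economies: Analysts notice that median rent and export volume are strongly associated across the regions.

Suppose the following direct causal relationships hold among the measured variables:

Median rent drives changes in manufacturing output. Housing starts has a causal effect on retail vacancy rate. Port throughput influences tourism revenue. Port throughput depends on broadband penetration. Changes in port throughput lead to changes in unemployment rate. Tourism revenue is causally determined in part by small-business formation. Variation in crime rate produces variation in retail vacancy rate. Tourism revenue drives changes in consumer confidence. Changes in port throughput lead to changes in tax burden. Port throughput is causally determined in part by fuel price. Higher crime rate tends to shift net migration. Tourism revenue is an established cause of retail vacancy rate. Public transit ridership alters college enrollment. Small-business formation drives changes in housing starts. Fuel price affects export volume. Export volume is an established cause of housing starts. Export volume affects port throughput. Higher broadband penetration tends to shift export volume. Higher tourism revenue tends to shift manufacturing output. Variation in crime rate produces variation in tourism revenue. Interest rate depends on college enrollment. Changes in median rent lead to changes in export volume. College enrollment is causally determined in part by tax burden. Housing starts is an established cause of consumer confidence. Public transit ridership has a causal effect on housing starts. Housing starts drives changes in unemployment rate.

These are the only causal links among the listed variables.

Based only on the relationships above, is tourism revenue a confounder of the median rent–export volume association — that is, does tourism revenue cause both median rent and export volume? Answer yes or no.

Tourism revenue has no stated causal path to either median rent or export volume. A confounder must cause both variables, so tourism revenue does not qualify.

no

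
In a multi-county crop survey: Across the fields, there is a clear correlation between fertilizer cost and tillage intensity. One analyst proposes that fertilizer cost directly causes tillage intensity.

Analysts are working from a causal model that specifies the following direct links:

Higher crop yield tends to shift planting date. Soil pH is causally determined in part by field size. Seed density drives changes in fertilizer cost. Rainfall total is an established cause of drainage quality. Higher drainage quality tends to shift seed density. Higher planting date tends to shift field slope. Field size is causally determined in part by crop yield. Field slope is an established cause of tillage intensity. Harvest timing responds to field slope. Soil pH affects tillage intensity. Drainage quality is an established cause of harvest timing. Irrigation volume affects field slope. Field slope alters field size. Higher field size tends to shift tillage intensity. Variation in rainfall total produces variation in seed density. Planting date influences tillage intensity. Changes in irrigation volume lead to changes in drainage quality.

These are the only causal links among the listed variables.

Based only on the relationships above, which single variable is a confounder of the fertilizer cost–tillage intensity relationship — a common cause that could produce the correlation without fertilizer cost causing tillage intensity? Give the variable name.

Irrigation volume has a causal path to fertilizer cost (irrigation volume → drainage quality → seed density → fertilizer cost) and a separate causal path to tillage intensity (irrigation volume → field slope → tillage intensity), so it is a common cause of both.
No stated relationship gives fertilizer cost a causal route to tillage intensity, so the correlation is explained by the shared upstream cause rather than a direct effect.

irrigation volume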